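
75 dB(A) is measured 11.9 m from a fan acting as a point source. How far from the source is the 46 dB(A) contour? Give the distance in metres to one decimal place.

For a point source L₁ − L₂ = 20·log₁₀(r₂/r₁), so r₂ = r₁·10^((L₁−L₂)/20).
r₂ = 11.9·10^((75−46)/20) = 11.9·10^(29.0/20) = 335.39 m.

335.4 m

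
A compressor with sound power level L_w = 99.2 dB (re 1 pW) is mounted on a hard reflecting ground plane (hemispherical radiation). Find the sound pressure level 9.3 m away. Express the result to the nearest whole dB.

72 dB

The power spreads over a hemisphere of area 2π·r², so L_p = L_w − 10·log₁₀(2π·r²).
2π·r² = 543.4 m², 10·log₁₀ of that is 27.351 dB.
L_p = 99.2 − 27.351 = 71.85 dB.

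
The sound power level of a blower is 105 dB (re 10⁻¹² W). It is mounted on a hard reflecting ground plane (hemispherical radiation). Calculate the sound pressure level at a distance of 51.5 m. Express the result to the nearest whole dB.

L_p = L_w − 10·log₁₀(2π·r²) with r = 51.5 m.
2π·r² = 1.666e+04 m², 10·log₁₀ of that is 42.218 dB.
L_p = 105 − 42.218 = 62.78 dB.

63 dB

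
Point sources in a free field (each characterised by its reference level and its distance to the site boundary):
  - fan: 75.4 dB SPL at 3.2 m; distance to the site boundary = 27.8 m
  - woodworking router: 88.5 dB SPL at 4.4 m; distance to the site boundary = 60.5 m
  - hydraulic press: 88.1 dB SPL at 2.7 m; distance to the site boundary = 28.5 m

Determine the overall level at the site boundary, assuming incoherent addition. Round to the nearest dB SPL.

Propagate each source to the receiver with L = L_ref − 20·log₁₀(r/r_ref), then add intensities.
fan: 75.4 − 20·log₁₀(27.8/3.2) = 75.4 − 18.78 = 56.62 dB SPL.
woodworking router: 88.5 − 20·log₁₀(60.5/4.4) = 88.5 − 22.77 = 65.73 dB SPL.
hydraulic press: 88.1 − 20·log₁₀(28.5/2.7) = 88.1 − 20.47 = 67.63 dB SPL.
Σ 10^(L/10) = 9.999e+06 → L_total = 10·log₁₀(9.999e+06) = 70.00 dB SPL.

70 dB SPL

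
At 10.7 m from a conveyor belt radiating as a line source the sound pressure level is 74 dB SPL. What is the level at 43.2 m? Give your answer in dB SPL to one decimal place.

67.9 dB SPL

For a line source, L₂ = L₁ − 10·log₁₀(r₂/r₁).
L₂ = 74 − 10·log₁₀(43.2/10.7) = 74 − 6.061 = 67.94 dB SPL.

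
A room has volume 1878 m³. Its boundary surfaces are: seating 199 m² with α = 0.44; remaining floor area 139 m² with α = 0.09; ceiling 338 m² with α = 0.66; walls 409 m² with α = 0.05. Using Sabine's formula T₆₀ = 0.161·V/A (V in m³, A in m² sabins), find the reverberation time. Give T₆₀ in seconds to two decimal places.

Summing Sᵢαᵢ: 199·0.44 + 139·0.09 + 338·0.66 + 409·0.05 = 343.60 m².
T₆₀ = 0.161·V/A = 0.161·1878/343.60 = 0.880 s.

0.88 s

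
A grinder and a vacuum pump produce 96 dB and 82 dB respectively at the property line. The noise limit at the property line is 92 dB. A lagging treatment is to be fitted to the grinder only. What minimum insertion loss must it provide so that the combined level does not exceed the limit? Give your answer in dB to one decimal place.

4.5 dB

Fixed contribution from the other source: Σ 10^(L/10) = 10^(82/10) = 1.585e+08 (82.00 dB).
To meet 92 dB overall, the treated grinder may contribute at most 10^(92/10) − 1.585e+08 = 1.426e+09, i.e. 91.54 dB.
Required insertion loss = 96 − 91.54 = 4.46 dB.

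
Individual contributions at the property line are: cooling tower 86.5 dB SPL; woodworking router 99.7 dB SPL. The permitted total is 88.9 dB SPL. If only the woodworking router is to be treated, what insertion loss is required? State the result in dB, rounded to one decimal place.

14.5 dB

Fixed contribution from the other source: Σ 10^(L/10) = 10^(86.5/10) = 4.467e+08 (86.50 dB SPL).
To meet 88.9 dB SPL overall, the treated woodworking router may contribute at most 10^(88.9/10) − 4.467e+08 = 3.296e+08, i.e. 85.18 dB SPL.
Required insertion loss = 99.7 − 85.18 = 14.52 dB.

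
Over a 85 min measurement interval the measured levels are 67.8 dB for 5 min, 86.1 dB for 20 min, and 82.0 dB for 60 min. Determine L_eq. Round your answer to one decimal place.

Weight each interval's intensity by its duration and average over T = 85 min:
Σ tᵢ·10^(Lᵢ/10) = 5·10^(67.8/10) + 20·10^(86.1/10) + 60·10^(82.0/10) = 1.769e+10.
L_eq = 10·log₁₀(1.769e+10/85) = 83.18 dB.

83.2 dB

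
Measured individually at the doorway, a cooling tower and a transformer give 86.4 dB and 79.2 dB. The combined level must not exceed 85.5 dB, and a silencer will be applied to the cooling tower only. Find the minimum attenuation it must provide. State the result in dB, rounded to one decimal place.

Everything except the cooling tower sums to 10^(79.2/10) = 8.318e+07 in linear terms, 79.20 dB.
To meet 85.5 dB overall, the treated cooling tower may contribute at most 10^(85.5/10) − 8.318e+07 = 2.716e+08, i.e. 84.34 dB.
Required insertion loss = 86.4 − 84.34 = 2.06 dB.

2.1 dB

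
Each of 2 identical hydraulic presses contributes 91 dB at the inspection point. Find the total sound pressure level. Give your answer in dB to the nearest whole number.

94 dB

With 2 equal, uncorrelated contributions the intensity is 2× that of one unit, giving a rise of 10·log₁₀ 2.
L_total = 91 + 10·log₁₀(2) = 91 + 3.010 = 94.01 dB.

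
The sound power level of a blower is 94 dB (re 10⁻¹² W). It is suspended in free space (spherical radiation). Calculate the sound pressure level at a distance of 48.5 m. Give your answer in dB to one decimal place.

49.3 dB

L_p = L_w − 10·log₁₀(4π·r²) with r = 48.5 m.
4π·r² = 2.956e+04 m², 10·log₁₀ of that is 44.707 dB.
L_p = 94 − 44.707 = 49.29 dB.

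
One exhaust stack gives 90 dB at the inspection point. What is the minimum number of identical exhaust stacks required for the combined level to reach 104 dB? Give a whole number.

The shortfall is 104 − 90 = 14.0 dB, and N units add 10·log₁₀ N, so need 10·log₁₀ N ≥ 14.0.
N ≥ 10^(14.0/10) = 25.119, so N = 26.

26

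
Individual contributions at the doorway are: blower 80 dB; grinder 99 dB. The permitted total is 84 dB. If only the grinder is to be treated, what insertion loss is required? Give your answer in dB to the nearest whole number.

17 dB

Everything except the grinder sums to 10^(80/10) = 1.000e+08 in linear terms, 80.00 dB.
The limit corresponds to 10^(84/10) = 2.512e+08; subtracting the fixed part leaves 1.512e+08 for the grinder, i.e. 81.80 dB.
So the grinder must be reduced from 99 to 81.80 dB: IL = 17.20 dB.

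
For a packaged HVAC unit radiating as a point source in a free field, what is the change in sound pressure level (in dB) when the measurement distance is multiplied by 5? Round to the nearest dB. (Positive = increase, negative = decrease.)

-14 dB

With spherical spreading the level changes by −20·log₁₀(r₂/r₁).
ΔL = −20·log₁₀(5) = -13.98 dB.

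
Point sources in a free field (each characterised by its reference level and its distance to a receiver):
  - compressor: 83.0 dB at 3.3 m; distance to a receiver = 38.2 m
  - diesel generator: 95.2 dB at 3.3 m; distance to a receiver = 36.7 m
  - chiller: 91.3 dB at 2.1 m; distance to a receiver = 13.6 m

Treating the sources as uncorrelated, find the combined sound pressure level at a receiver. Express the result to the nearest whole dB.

78 dB

Apply inverse-square spreading to bring every level to the receiver, then sum 10^(L/10).
compressor: 83.0 − 20·log₁₀(38.2/3.3) = 83.0 − 21.27 = 61.73 dB.
diesel generator: 95.2 − 20·log₁₀(36.7/3.3) = 95.2 − 20.92 = 74.28 dB.
chiller: 91.3 − 20·log₁₀(13.6/2.1) = 91.3 − 16.23 = 75.07 dB.
Σ 10^(L/10) = 6.043e+07 → L_total = 10·log₁₀(6.043e+07) = 77.81 dB.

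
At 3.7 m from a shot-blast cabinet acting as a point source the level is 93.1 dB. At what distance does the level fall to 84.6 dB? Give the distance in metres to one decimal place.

Point-source spreading drops the level by 20·log₁₀(r₂/r₁); inverting, r₂/r₁ = 10^(ΔL/20).
r₂ = 3.7·10^((93.1−84.6)/20) = 3.7·10^(8.5/20) = 9.84 m.

9.8 m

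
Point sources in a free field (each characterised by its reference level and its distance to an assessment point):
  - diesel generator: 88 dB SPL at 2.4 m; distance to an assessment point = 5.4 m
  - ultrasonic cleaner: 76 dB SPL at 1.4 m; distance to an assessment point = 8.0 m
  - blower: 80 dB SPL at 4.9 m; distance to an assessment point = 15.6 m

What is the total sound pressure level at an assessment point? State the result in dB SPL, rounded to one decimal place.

Propagate each source to the receiver with L = L_ref − 20·log₁₀(r/r_ref), then add intensities.
diesel generator: 88 − 20·log₁₀(5.4/2.4) = 88 − 7.04 = 80.96 dB SPL.
ultrasonic cleaner: 76 − 20·log₁₀(8.0/1.4) = 76 − 15.14 = 60.86 dB SPL.
blower: 80 − 20·log₁₀(15.6/4.9) = 80 − 10.06 = 69.94 dB SPL.
Σ 10^(L/10) = 1.357e+08 → L_total = 10·log₁₀(1.357e+08) = 81.33 dB SPL.

81.3 dB SPL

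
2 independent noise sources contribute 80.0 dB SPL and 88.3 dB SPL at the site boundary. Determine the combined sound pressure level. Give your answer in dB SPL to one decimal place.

88.9 dB SPL

For uncorrelated sources the intensities add, so convert each level to linear form, sum, and take 10·log₁₀ of the total.
Σ 10^(L/10) = 10^(80.0/10) + 10^(88.3/10) = 7.761e+08.
L_total = 10·log₁₀(7.761e+08) = 88.90 dB SPL.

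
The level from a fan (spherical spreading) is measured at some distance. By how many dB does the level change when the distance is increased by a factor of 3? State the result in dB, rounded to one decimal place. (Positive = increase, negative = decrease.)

-9.5 dB

Point-source spreading: ΔL = −20·log₁₀(r₂/r₁).
ΔL = −20·log₁₀(3) = -9.54 dB.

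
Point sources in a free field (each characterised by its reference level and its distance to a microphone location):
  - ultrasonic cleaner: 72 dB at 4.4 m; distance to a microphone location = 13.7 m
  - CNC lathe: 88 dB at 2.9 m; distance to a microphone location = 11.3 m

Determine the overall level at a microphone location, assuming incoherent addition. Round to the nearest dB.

Propagate each source to the receiver with L = L_ref − 20·log₁₀(r/r_ref), then add intensities.
ultrasonic cleaner: 72 − 20·log₁₀(13.7/4.4) = 72 − 9.87 = 62.13 dB.
CNC lathe: 88 − 20·log₁₀(11.3/2.9) = 88 − 11.81 = 76.19 dB.
Σ 10^(L/10) = 4.319e+07 → L_total = 10·log₁₀(4.319e+07) = 76.35 dB.

76 dB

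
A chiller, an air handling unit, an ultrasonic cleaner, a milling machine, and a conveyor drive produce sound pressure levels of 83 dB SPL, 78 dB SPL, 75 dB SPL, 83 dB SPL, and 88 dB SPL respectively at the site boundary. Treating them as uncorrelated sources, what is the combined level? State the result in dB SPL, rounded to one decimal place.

For uncorrelated sources the intensities add, so convert each level to linear form, sum, and take 10·log₁₀ of the total.
Σ 10^(L/10) = 10^(83/10) + 10^(78/10) + 10^(75/10) + 10^(83/10) + 10^(88/10) = 1.125e+09.
L_total = 10·log₁₀(1.125e+09) = 90.51 dB SPL.

90.5 dB SPL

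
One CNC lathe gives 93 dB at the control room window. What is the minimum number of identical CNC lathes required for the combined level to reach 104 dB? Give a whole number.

Need L₁ + 10·log₁₀ N ≥ 104, i.e. log₁₀ N ≥ 1.10.
N ≥ 10^(11.0/10) = 12.589, so N = 13.

13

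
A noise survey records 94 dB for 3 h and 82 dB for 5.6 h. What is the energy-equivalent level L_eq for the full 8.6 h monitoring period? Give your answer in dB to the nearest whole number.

90 dB

L_eq = 10·log₁₀[(1/T)·Σ tᵢ·10^(Lᵢ/10)] with T = 8.6 h.
Σ tᵢ·10^(Lᵢ/10) = 3·10^(94/10) + 5.6·10^(82/10) = 8.423e+09.
L_eq = 10·log₁₀(8.423e+09/8.6) = 89.91 dB.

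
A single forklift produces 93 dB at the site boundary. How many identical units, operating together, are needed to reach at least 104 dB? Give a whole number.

13

N identical sources give L₁ + 10·log₁₀ N, so require 10·log₁₀ N ≥ 104 − 93 = 11.0 dB.
N ≥ 10^(11.0/10) = 12.589, so N = 13.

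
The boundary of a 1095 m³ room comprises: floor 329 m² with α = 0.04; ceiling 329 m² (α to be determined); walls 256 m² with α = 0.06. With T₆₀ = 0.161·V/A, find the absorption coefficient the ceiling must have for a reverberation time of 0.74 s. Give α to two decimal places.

0.64

Required total absorption A = 0.161·1095/0.74 = 238.24 m².
Absorption from the other surfaces = 329·0.04 + 256·0.06 = 28.52 m², so the ceiling must supply 209.72 m² over 329 m².
α = 209.72/329 = 0.637.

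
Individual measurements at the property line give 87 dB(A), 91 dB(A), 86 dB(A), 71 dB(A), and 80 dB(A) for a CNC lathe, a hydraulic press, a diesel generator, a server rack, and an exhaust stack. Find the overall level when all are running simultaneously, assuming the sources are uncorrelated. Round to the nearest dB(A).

94 dB(A)

Incoherent sources combine by intensity addition: L_total = 10·log₁₀(Σ 10^(L_i/10)).
Σ 10^(L/10) = 10^(87/10) + 10^(91/10) + 10^(86/10) + 10^(71/10) + 10^(80/10) = 2.271e+09.
L_total = 10·log₁₀(2.271e+09) = 93.56 dB(A).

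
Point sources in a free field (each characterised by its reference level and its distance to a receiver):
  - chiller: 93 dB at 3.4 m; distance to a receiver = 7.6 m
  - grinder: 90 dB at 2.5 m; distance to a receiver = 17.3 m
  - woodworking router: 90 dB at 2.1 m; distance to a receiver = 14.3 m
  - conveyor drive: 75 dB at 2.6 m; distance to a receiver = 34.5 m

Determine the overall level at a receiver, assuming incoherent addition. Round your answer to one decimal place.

86.5 dB

Apply inverse-square spreading to bring every level to the receiver, then sum 10^(L/10).
chiller: 93 − 20·log₁₀(7.6/3.4) = 93 − 6.99 = 86.01 dB.
grinder: 90 − 20·log₁₀(17.3/2.5) = 90 − 16.80 = 73.20 dB.
woodworking router: 90 − 20·log₁₀(14.3/2.1) = 90 − 16.66 = 73.34 dB.
conveyor drive: 75 − 20·log₁₀(34.5/2.6) = 75 − 22.46 = 52.54 dB.
Σ 10^(L/10) = 4.420e+08 → L_total = 10·log₁₀(4.420e+08) = 86.45 dB.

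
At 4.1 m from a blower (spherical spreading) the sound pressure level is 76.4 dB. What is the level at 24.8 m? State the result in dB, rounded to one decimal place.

60.8 dB

For a point source, L₂ = L₁ − 20·log₁₀(r₂/r₁).
L₂ = 76.4 − 20·log₁₀(24.8/4.1) = 76.4 − 15.633 = 60.77 dB.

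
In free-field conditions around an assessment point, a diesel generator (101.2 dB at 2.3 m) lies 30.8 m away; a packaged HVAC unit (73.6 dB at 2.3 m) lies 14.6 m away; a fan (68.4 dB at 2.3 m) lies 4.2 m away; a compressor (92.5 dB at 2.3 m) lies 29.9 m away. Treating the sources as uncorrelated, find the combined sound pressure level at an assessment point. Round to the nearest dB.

Apply inverse-square spreading to bring every level to the receiver, then sum 10^(L/10).
diesel generator: 101.2 − 20·log₁₀(30.8/2.3) = 101.2 − 22.54 = 78.66 dB.
packaged HVAC unit: 73.6 − 20·log₁₀(14.6/2.3) = 73.6 − 16.05 = 57.55 dB.
fan: 68.4 − 20·log₁₀(4.2/2.3) = 68.4 − 5.23 = 63.17 dB.
compressor: 92.5 − 20·log₁₀(29.9/2.3) = 92.5 − 22.28 = 70.22 dB.
Σ 10^(L/10) = 8.668e+07 → L_total = 10·log₁₀(8.668e+07) = 79.38 dB.

79 dB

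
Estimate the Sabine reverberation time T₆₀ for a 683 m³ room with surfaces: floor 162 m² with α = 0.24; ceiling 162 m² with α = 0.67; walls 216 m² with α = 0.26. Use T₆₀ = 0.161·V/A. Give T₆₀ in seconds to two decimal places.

A = Σ Sᵢαᵢ = 162·0.24 + 162·0.67 + 216·0.26 = 203.58 m².
T₆₀ = 0.161 × 683 / 203.58 = 0.540 s.

0.54 s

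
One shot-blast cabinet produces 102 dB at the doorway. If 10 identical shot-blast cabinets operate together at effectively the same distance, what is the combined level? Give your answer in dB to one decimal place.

With 10 equal, uncorrelated contributions the intensity is 10× that of one unit, giving a rise of 10·log₁₀ 10.
L_total = 102 + 10·log₁₀(10) = 102 + 10.000 = 112.00 dB.

112.0 dB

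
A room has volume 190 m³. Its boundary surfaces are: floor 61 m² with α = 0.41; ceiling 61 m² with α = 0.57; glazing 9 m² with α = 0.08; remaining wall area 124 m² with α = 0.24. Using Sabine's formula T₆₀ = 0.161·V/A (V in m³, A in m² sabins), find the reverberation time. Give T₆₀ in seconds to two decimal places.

Summing Sᵢαᵢ: 61·0.41 + 61·0.57 + 9·0.08 + 124·0.24 = 90.26 m².
T₆₀ = 0.161 × 190 / 90.26 = 0.339 s.

0.34 s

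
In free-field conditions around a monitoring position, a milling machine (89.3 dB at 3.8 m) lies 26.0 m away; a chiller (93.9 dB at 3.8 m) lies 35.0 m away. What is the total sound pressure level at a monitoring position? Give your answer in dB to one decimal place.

76.7 dB

Propagate each source to the receiver with L = L_ref − 20·log₁₀(r/r_ref), then add intensities.
milling machine: 89.3 − 20·log₁₀(26.0/3.8) = 89.3 − 16.70 = 72.60 dB.
chiller: 93.9 − 20·log₁₀(35.0/3.8) = 93.9 − 19.29 = 74.61 dB.
Σ 10^(L/10) = 4.712e+07 → L_total = 10·log₁₀(4.712e+07) = 76.73 dB.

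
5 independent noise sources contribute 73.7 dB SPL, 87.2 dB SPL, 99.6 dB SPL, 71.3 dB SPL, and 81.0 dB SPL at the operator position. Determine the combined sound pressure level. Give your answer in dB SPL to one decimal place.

99.9 dB SPL

For uncorrelated sources the intensities add, so convert each level to linear form, sum, and take 10·log₁₀ of the total.
Σ 10^(L/10) = 10^(73.7/10) + 10^(87.2/10) + 10^(99.6/10) + 10^(71.3/10) + 10^(81.0/10) = 9.808e+09.
L_total = 10·log₁₀(9.808e+09) = 99.92 dB SPL.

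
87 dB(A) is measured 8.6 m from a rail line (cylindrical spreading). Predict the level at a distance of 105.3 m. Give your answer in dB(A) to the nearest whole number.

76 dB(A)

For a line source, L₂ = L₁ − 10·log₁₀(r₂/r₁).
L₂ = 87 − 10·log₁₀(105.3/8.6) = 87 − 10.879 = 76.12 dB(A).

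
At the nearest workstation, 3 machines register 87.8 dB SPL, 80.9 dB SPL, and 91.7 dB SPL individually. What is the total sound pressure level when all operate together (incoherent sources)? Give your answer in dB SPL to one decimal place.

93.4 dB SPL

Incoherent sources combine by intensity addition: L_total = 10·log₁₀(Σ 10^(L_i/10)).
Σ 10^(L/10) = 10^(87.8/10) + 10^(80.9/10) + 10^(91.7/10) = 2.205e+09.
L_total = 10·log₁₀(2.205e+09) = 93.43 dB SPL.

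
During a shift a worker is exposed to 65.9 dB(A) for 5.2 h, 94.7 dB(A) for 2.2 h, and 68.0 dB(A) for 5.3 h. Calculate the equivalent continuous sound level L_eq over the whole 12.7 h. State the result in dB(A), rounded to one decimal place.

The energy average is taken in the linear domain: L_eq = 10·log₁₀[(Σ tᵢ·10^(Lᵢ/10))/T], T = 12.7 h.
Σ tᵢ·10^(Lᵢ/10) = 5.2·10^(65.9/10) + 2.2·10^(94.7/10) + 5.3·10^(68.0/10) = 6.546e+09.
L_eq = 10·log₁₀(6.546e+09/12.7) = 87.12 dB(A).

87.1 dB(A)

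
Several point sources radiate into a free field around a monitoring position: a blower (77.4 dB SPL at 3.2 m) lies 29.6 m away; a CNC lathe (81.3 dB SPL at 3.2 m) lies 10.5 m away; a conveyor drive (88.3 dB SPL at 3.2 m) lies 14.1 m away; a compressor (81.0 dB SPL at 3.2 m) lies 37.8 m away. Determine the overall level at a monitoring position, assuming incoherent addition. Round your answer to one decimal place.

76.9 dB SPL

Apply inverse-square spreading to bring every level to the receiver, then sum 10^(L/10).
blower: 77.4 − 20·log₁₀(29.6/3.2) = 77.4 − 19.32 = 58.08 dB SPL.
CNC lathe: 81.3 − 20·log₁₀(10.5/3.2) = 81.3 − 10.32 = 70.98 dB SPL.
conveyor drive: 88.3 − 20·log₁₀(14.1/3.2) = 88.3 − 12.88 = 75.42 dB SPL.
compressor: 81.0 − 20·log₁₀(37.8/3.2) = 81.0 − 21.45 = 59.55 dB SPL.
Σ 10^(L/10) = 4.890e+07 → L_total = 10·log₁₀(4.890e+07) = 76.89 dB SPL.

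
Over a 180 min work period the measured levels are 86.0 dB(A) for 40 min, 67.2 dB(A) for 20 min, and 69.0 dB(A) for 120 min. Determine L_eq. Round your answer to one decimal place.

The energy average is taken in the linear domain: L_eq = 10·log₁₀[(Σ tᵢ·10^(Lᵢ/10))/T], T = 180 min.
Σ tᵢ·10^(Lᵢ/10) = 40·10^(86.0/10) + 20·10^(67.2/10) + 120·10^(69.0/10) = 1.698e+10.
L_eq = 10·log₁₀(1.698e+10/180) = 79.75 dB(A).

79.7 dB(A)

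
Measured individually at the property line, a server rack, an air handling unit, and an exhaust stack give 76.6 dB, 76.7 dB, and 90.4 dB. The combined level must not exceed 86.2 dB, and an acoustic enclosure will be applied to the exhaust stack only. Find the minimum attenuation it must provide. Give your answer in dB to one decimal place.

5.3 dB

Fixed contribution from the other sources: Σ 10^(L/10) = 10^(76.6/10) + 10^(76.7/10) = 9.248e+07 (79.66 dB).
To meet 86.2 dB overall, the treated exhaust stack may contribute at most 10^(86.2/10) − 9.248e+07 = 3.244e+08, i.e. 85.11 dB.
So the exhaust stack must be reduced from 90.4 to 85.11 dB: IL = 5.29 dB.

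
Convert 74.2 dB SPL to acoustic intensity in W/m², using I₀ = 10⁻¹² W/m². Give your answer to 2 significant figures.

L = 10·log₁₀(I/I₀) ⇒ I = I₀·10^(L/10) = 10⁻¹² × 10^7.42.

2.6e-05 W/m²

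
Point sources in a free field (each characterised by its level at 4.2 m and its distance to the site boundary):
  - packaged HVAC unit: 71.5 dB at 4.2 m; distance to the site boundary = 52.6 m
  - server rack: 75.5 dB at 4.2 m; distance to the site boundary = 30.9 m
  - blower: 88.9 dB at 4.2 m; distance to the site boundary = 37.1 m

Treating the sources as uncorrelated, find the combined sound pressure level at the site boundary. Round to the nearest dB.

70 dB

Propagate each source to the receiver with L = L_ref − 20·log₁₀(r/r_ref), then add intensities.
packaged HVAC unit: 71.5 − 20·log₁₀(52.6/4.2) = 71.5 − 21.95 = 49.55 dB.
server rack: 75.5 − 20·log₁₀(30.9/4.2) = 75.5 − 17.33 = 58.17 dB.
blower: 88.9 − 20·log₁₀(37.1/4.2) = 88.9 − 18.92 = 69.98 dB.
Σ 10^(L/10) = 1.069e+07 → L_total = 10·log₁₀(1.069e+07) = 70.29 dB.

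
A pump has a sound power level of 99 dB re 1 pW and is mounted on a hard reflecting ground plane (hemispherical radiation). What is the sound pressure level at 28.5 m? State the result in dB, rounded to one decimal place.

61.9 dB

Free-field hemispherical radiation: L_p = L_w − 10·log₁₀(2π·r²), r = 28.5 m.
2π·r² = 5104 m², 10·log₁₀ of that is 37.079 dB.
L_p = 99 − 37.079 = 61.92 dB.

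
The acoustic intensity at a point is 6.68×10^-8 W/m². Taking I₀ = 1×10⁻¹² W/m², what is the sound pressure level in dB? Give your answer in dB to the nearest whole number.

48 dB

L = 10·log₁₀(I/I₀) = 10·log₁₀(6.68×10^-8/10⁻¹²) = 10·log₁₀(6.68×10^4).
L = 10·(0.8248 + 4) = 48.25 dB.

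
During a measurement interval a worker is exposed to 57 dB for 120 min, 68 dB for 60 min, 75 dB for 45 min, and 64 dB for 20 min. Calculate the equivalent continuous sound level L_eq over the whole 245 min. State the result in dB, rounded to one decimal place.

68.9 dB

L_eq = 10·log₁₀[(1/T)·Σ tᵢ·10^(Lᵢ/10)] with T = 245 min.
Σ tᵢ·10^(Lᵢ/10) = 120·10^(57/10) + 60·10^(68/10) + 45·10^(75/10) + 20·10^(64/10) = 1.912e+09.
L_eq = 10·log₁₀(1.912e+09/245) = 68.92 dB.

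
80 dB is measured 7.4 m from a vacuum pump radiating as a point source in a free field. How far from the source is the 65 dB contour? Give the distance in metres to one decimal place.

Point-source spreading drops the level by 20·log₁₀(r₂/r₁); inverting, r₂/r₁ = 10^(ΔL/20).
r₂ = 7.4·10^((80−65)/20) = 7.4·10^(15.0/20) = 41.61 m.

41.6 m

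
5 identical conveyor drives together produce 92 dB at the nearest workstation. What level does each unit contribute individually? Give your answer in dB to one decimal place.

Dividing the total intensity by 5 lowers the level by 10·log₁₀ 5 = 6.990 dB: L₁ = 92 − 6.990.

85.0 dB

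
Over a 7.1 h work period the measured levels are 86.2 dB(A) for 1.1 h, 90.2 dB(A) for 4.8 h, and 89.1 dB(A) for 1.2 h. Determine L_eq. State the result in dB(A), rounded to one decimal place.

Weight each interval's intensity by its duration and average over T = 7.1 h:
Σ tᵢ·10^(Lᵢ/10) = 1.1·10^(86.2/10) + 4.8·10^(90.2/10) + 1.2·10^(89.1/10) = 6.460e+09.
L_eq = 10·log₁₀(6.460e+09/7.1) = 89.59 dB(A).

89.6 dB(A)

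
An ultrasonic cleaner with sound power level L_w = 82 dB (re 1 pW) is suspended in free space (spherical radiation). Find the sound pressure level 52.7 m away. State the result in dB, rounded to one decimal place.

36.6 dB

Free-field spherical radiation: L_p = L_w − 10·log₁₀(4π·r²), r = 52.7 m.
4π·r² = 3.49e+04 m², 10·log₁₀ of that is 45.428 dB.
L_p = 82 − 45.428 = 36.57 dB.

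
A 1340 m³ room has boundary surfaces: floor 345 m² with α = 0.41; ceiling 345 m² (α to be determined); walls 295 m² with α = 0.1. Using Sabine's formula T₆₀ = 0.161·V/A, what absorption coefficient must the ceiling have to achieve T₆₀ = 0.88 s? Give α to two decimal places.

0.22

From T₆₀ = 0.161·V/A, the target T₆₀ = 0.88 s needs A = 0.161·1340/0.88 = 245.16 m².
Absorption from the other surfaces = 345·0.41 + 295·0.1 = 170.95 m², so the ceiling must supply 74.21 m² over 345 m².
α = 74.21/345 = 0.215.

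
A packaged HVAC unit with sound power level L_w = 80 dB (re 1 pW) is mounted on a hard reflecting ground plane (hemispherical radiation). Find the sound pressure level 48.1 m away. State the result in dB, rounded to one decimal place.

L_p = L_w − 10·log₁₀(2π·r²) with r = 48.1 m.
2π·r² = 1.454e+04 m², 10·log₁₀ of that is 41.625 dB.
L_p = 80 − 41.625 = 38.38 dB.

38.4 dB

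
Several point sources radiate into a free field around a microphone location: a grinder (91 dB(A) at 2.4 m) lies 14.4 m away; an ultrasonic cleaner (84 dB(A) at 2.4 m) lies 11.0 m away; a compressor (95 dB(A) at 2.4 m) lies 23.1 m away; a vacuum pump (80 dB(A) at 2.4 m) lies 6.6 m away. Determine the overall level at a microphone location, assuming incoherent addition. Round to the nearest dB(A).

80 dB(A)

First find each source's level at the receiver (point-source: −20·log₁₀(r/r_ref)), then combine on an intensity basis.
grinder: 91 − 20·log₁₀(14.4/2.4) = 91 − 15.56 = 75.44 dB(A).
ultrasonic cleaner: 84 − 20·log₁₀(11.0/2.4) = 84 − 13.22 = 70.78 dB(A).
compressor: 95 − 20·log₁₀(23.1/2.4) = 95 − 19.67 = 75.33 dB(A).
vacuum pump: 80 − 20·log₁₀(6.6/2.4) = 80 − 8.79 = 71.21 dB(A).
Σ 10^(L/10) = 9.429e+07 → L_total = 10·log₁₀(9.429e+07) = 79.74 dB(A).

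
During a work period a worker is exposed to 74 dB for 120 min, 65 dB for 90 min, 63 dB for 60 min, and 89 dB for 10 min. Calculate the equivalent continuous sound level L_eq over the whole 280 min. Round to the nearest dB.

76 dB

L_eq = 10·log₁₀[(1/T)·Σ tᵢ·10^(Lᵢ/10)] with T = 280 min.
Σ tᵢ·10^(Lᵢ/10) = 120·10^(74/10) + 90·10^(65/10) + 60·10^(63/10) + 10·10^(89/10) = 1.136e+10.
L_eq = 10·log₁₀(1.136e+10/280) = 76.08 dB.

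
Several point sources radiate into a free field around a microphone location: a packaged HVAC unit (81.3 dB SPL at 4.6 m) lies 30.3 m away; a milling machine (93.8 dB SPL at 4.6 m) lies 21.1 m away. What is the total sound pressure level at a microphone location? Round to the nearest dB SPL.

81 dB SPL

First find each source's level at the receiver (point-source: −20·log₁₀(r/r_ref)), then combine on an intensity basis.
packaged HVAC unit: 81.3 − 20·log₁₀(30.3/4.6) = 81.3 − 16.37 = 64.93 dB SPL.
milling machine: 93.8 − 20·log₁₀(21.1/4.6) = 93.8 − 13.23 = 80.57 dB SPL.
Σ 10^(L/10) = 1.171e+08 → L_total = 10·log₁₀(1.171e+08) = 80.69 dB SPL.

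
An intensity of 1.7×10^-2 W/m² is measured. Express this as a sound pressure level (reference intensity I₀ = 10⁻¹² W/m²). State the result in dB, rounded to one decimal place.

L = 10·log₁₀(I/I₀) = 10·log₁₀(1.7×10^-2/10⁻¹²) = 10·log₁₀(1.7×10^10).
L = 10·(0.2304 + 10) = 102.30 dB.

102.3 dB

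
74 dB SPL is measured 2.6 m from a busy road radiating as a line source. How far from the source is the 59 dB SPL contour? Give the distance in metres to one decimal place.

82.2 m

Line-source spreading drops the level by 10·log₁₀(r₂/r₁); inverting, r₂/r₁ = 10^(ΔL/10).
r₂ = 2.6·10^((74−59)/10) = 2.6·10^(15.0/10) = 82.22 m.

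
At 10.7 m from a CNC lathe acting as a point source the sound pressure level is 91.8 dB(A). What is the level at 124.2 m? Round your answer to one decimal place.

70.5 dB(A)

For a point source, L₂ = L₁ − 20·log₁₀(r₂/r₁).
L₂ = 91.8 − 20·log₁₀(124.2/10.7) = 91.8 − 21.295 = 70.51 dB(A).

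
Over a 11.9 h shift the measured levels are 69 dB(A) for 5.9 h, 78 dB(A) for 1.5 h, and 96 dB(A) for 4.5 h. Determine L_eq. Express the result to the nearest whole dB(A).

The energy average is taken in the linear domain: L_eq = 10·log₁₀[(Σ tᵢ·10^(Lᵢ/10))/T], T = 11.9 h.
Σ tᵢ·10^(Lᵢ/10) = 5.9·10^(69/10) + 1.5·10^(78/10) + 4.5·10^(96/10) = 1.806e+10.
L_eq = 10·log₁₀(1.806e+10/11.9) = 91.81 dB(A).

92 dB(A)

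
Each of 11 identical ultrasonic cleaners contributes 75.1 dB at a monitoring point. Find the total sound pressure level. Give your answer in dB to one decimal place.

N identical incoherent sources raise the level by 10·log₁₀ N.
L_total = 75.1 + 10·log₁₀(11) = 75.1 + 10.414 = 85.51 dB.

85.5 dB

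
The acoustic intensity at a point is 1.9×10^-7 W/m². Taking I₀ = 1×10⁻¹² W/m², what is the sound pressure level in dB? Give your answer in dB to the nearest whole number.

L = 10·log₁₀(I/I₀) = 10·log₁₀(1.9×10^-7/10⁻¹²) = 10·log₁₀(1.9×10^5).
L = 10·(0.2788 + 5) = 52.79 dB.

53 dB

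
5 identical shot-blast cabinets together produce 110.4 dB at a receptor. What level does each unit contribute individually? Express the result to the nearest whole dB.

103 dB

Dividing the total intensity by 5 lowers the level by 10·log₁₀ 5 = 6.990 dB: L₁ = 110.4 − 6.990.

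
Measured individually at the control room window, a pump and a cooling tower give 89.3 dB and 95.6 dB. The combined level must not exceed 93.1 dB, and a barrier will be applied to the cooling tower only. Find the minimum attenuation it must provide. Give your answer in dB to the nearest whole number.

The untreated sources together contribute 10^(89.3/10) = 8.511e+08, i.e. 89.30 dB.
To meet 93.1 dB overall, the treated cooling tower may contribute at most 10^(93.1/10) − 8.511e+08 = 1.191e+09, i.e. 90.76 dB.
So the cooling tower must be reduced from 95.6 to 90.76 dB: IL = 4.84 dB.

5 dB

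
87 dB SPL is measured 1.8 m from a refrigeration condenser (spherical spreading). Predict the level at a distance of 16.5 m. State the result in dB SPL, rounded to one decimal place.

Point-source attenuation: ΔL = 20·log₁₀(r₂/r₁) = 20·log₁₀(16.5/1.8) = 19.244 dB.
L₂ = 87 − 20·log₁₀(16.5/1.8) = 87 − 19.244 = 67.76 dB SPL.

67.8 dB SPL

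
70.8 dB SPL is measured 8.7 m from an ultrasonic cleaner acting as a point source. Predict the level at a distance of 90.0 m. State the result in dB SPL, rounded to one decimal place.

50.5 dB SPL

Spherical spreading from a point source gives a 20·log₁₀(r₂/r₁) drop.
L₂ = 70.8 − 20·log₁₀(90.0/8.7) = 70.8 − 20.294 = 50.51 dB SPL.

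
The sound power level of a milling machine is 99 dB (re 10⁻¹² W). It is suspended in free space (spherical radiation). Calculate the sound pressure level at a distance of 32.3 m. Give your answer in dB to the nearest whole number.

Free-field spherical radiation: L_p = L_w − 10·log₁₀(4π·r²), r = 32.3 m.
4π·r² = 1.311e+04 m², 10·log₁₀ of that is 41.176 dB.
L_p = 99 − 41.176 = 57.82 dB.

58 dB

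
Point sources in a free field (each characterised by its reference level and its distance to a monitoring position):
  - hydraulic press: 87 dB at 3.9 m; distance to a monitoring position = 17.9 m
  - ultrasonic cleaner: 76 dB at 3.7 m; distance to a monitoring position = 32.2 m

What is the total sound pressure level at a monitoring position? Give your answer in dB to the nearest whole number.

Propagate each source to the receiver with L = L_ref − 20·log₁₀(r/r_ref), then add intensities.
hydraulic press: 87 − 20·log₁₀(17.9/3.9) = 87 − 13.24 = 73.76 dB.
ultrasonic cleaner: 76 − 20·log₁₀(32.2/3.7) = 76 − 18.79 = 57.21 dB.
Σ 10^(L/10) = 2.432e+07 → L_total = 10·log₁₀(2.432e+07) = 73.86 dB.

74 dB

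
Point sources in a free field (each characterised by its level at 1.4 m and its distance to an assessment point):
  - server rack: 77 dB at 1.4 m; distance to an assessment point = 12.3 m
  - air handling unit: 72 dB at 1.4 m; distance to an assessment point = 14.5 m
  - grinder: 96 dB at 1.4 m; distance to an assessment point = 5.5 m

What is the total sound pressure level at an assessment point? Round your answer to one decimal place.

84.1 dB

Apply inverse-square spreading to bring every level to the receiver, then sum 10^(L/10).
server rack: 77 − 20·log₁₀(12.3/1.4) = 77 − 18.88 = 58.12 dB.
air handling unit: 72 − 20·log₁₀(14.5/1.4) = 72 − 20.30 = 51.70 dB.
grinder: 96 − 20·log₁₀(5.5/1.4) = 96 − 11.88 = 84.12 dB.
Σ 10^(L/10) = 2.587e+08 → L_total = 10·log₁₀(2.587e+08) = 84.13 dB.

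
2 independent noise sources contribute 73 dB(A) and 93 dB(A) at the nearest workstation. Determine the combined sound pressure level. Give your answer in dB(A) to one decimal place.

93.0 dB(A)

Incoherent sources combine by intensity addition: L_total = 10·log₁₀(Σ 10^(L_i/10)).
Σ 10^(L/10) = 10^(73/10) + 10^(93/10) = 2.015e+09.
L_total = 10·log₁₀(2.015e+09) = 93.04 dB(A).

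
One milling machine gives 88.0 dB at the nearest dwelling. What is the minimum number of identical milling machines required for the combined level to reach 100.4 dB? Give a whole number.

Need L₁ + 10·log₁₀ N ≥ 100.4, i.e. log₁₀ N ≥ 1.24.
N ≥ 10^(12.4/10) = 17.378, so N = 18.

18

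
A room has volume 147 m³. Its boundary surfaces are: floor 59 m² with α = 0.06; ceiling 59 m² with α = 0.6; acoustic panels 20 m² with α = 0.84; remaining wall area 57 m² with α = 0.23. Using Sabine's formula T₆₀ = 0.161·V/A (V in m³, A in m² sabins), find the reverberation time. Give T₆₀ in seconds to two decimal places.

0.34 s

Total absorption A = 59·0.06 + 59·0.6 + 20·0.84 + 57·0.23 = 68.85 m² sabins.
T₆₀ = 0.161·V/A = 0.161·147/68.85 = 0.344 s.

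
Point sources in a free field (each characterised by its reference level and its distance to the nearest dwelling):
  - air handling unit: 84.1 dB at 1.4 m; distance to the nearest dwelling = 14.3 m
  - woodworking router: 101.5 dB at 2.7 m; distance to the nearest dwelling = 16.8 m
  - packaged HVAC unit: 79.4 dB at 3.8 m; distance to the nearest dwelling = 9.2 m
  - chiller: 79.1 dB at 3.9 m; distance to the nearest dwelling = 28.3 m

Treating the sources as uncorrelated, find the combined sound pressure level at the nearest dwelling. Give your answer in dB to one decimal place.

Apply inverse-square spreading to bring every level to the receiver, then sum 10^(L/10).
air handling unit: 84.1 − 20·log₁₀(14.3/1.4) = 84.1 − 20.18 = 63.92 dB.
woodworking router: 101.5 − 20·log₁₀(16.8/2.7) = 101.5 − 15.88 = 85.62 dB.
packaged HVAC unit: 79.4 − 20·log₁₀(9.2/3.8) = 79.4 − 7.68 = 71.72 dB.
chiller: 79.1 − 20·log₁₀(28.3/3.9) = 79.1 − 17.21 = 61.89 dB.
Σ 10^(L/10) = 3.837e+08 → L_total = 10·log₁₀(3.837e+08) = 85.84 dB.

85.8 dB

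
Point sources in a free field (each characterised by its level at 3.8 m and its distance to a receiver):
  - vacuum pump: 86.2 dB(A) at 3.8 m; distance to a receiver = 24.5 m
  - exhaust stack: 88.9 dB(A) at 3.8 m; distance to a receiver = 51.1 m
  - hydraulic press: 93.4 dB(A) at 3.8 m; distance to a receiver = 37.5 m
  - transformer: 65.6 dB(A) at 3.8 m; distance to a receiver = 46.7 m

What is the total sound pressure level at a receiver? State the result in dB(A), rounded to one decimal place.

Apply inverse-square spreading to bring every level to the receiver, then sum 10^(L/10).
vacuum pump: 86.2 − 20·log₁₀(24.5/3.8) = 86.2 − 16.19 = 70.01 dB(A).
exhaust stack: 88.9 − 20·log₁₀(51.1/3.8) = 88.9 − 22.57 = 66.33 dB(A).
hydraulic press: 93.4 − 20·log₁₀(37.5/3.8) = 93.4 − 19.88 = 73.52 dB(A).
transformer: 65.6 − 20·log₁₀(46.7/3.8) = 65.6 − 21.79 = 43.81 dB(A).
Σ 10^(L/10) = 3.681e+07 → L_total = 10·log₁₀(3.681e+07) = 75.66 dB(A).

75.7 dB(A)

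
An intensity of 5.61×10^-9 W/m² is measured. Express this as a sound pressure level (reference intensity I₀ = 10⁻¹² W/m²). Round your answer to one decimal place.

37.5 dB

Dividing by I₀ shifts the exponent by 12: I/I₀ = 5.61×10^3.
L = 10·(0.7490 + 3) = 37.49 dB.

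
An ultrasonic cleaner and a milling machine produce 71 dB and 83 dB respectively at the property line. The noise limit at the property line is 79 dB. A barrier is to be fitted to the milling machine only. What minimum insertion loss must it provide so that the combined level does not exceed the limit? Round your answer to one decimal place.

4.7 dB

Fixed contribution from the other source: Σ 10^(L/10) = 10^(71/10) = 1.259e+07 (71.00 dB).
To meet 79 dB overall, the treated milling machine may contribute at most 10^(79/10) − 1.259e+07 = 6.684e+07, i.e. 78.25 dB.
So the milling machine must be reduced from 83 to 78.25 dB: IL = 4.75 dB.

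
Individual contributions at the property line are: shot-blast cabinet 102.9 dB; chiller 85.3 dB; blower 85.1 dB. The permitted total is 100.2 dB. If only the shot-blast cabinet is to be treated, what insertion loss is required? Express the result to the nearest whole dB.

The untreated sources together contribute 10^(85.3/10) + 10^(85.1/10) = 6.624e+08, i.e. 88.21 dB.
The limit corresponds to 10^(100.2/10) = 1.047e+10; subtracting the fixed part leaves 9.809e+09 for the shot-blast cabinet, i.e. 99.92 dB.
Required insertion loss = 102.9 − 99.92 = 2.98 dB.

3 dB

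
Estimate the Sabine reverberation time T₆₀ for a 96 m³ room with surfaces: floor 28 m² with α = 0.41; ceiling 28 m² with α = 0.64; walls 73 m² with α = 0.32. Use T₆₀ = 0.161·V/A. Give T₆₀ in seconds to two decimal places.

0.29 s

Total absorption A = 28·0.41 + 28·0.64 + 73·0.32 = 52.76 m² sabins.
T₆₀ = 0.161·V/A = 0.161·96/52.76 = 0.293 s.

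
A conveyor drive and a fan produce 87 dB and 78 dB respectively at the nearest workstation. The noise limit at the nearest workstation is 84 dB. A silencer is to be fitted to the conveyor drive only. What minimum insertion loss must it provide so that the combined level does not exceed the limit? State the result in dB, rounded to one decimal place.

Fixed contribution from the other source: Σ 10^(L/10) = 10^(78/10) = 6.310e+07 (78.00 dB).
To meet 84 dB overall, the treated conveyor drive may contribute at most 10^(84/10) − 6.310e+07 = 1.881e+08, i.e. 82.74 dB.
So the conveyor drive must be reduced from 87 to 82.74 dB: IL = 4.26 dB.

4.3 dB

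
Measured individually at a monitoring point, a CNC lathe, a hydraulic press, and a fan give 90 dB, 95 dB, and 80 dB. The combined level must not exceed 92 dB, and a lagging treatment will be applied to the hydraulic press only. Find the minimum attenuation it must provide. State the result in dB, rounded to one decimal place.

Everything except the hydraulic press sums to 10^(90/10) + 10^(80/10) = 1.100e+09 in linear terms, 90.41 dB.
To meet 92 dB overall, the treated hydraulic press may contribute at most 10^(92/10) − 1.100e+09 = 4.849e+08, i.e. 86.86 dB.
So the hydraulic press must be reduced from 95 to 86.86 dB: IL = 8.14 dB.

8.1 dB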